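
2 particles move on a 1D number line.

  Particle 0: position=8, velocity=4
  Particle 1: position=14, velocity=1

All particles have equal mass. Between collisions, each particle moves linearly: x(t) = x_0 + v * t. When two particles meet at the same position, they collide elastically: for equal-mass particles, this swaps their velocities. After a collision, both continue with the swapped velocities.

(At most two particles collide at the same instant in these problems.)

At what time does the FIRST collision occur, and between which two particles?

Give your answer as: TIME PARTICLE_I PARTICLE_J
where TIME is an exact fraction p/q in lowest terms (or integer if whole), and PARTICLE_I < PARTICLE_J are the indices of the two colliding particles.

Answer: 2 0 1

Derivation:
Pair (0,1): pos 8,14 vel 4,1 -> gap=6, closing at 3/unit, collide at t=2
Earliest collision: t=2 between 0 and 1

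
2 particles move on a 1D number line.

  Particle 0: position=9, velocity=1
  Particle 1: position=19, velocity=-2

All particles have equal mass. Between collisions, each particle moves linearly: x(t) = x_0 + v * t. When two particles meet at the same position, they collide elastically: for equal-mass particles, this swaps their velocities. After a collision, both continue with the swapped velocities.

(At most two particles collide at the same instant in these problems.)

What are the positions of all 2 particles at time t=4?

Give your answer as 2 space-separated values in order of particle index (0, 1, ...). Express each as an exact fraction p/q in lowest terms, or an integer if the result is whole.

Answer: 11 13

Derivation:
Collision at t=10/3: particles 0 and 1 swap velocities; positions: p0=37/3 p1=37/3; velocities now: v0=-2 v1=1
Advance to t=4 (no further collisions before then); velocities: v0=-2 v1=1; positions = 11 13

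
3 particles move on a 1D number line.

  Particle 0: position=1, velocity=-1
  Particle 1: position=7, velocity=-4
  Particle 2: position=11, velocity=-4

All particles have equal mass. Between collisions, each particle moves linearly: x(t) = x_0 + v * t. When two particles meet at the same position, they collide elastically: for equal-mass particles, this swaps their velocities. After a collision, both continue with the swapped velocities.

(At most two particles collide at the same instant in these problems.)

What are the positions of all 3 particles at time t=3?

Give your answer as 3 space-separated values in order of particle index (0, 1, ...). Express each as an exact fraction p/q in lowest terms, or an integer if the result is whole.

Answer: -5 -2 -1

Derivation:
Collision at t=2: particles 0 and 1 swap velocities; positions: p0=-1 p1=-1 p2=3; velocities now: v0=-4 v1=-1 v2=-4
Advance to t=3 (no further collisions before then); velocities: v0=-4 v1=-1 v2=-4; positions = -5 -2 -1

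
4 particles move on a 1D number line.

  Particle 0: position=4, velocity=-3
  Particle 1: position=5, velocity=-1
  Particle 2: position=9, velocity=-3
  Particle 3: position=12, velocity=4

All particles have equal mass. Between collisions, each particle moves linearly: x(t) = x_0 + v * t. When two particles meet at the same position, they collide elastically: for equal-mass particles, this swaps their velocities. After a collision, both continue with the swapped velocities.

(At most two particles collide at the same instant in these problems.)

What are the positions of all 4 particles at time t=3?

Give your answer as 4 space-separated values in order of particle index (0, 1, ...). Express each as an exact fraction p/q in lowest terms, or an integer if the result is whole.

Answer: -5 0 2 24

Derivation:
Collision at t=2: particles 1 and 2 swap velocities; positions: p0=-2 p1=3 p2=3 p3=20; velocities now: v0=-3 v1=-3 v2=-1 v3=4
Advance to t=3 (no further collisions before then); velocities: v0=-3 v1=-3 v2=-1 v3=4; positions = -5 0 2 24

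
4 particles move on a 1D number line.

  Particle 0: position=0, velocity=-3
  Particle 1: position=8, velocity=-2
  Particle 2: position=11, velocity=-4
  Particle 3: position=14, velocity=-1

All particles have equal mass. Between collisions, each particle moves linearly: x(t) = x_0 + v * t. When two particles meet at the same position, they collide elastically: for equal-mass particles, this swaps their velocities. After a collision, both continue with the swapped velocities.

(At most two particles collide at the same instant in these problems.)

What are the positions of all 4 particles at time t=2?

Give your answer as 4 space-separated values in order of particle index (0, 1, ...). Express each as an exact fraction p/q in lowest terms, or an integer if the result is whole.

Collision at t=3/2: particles 1 and 2 swap velocities; positions: p0=-9/2 p1=5 p2=5 p3=25/2; velocities now: v0=-3 v1=-4 v2=-2 v3=-1
Advance to t=2 (no further collisions before then); velocities: v0=-3 v1=-4 v2=-2 v3=-1; positions = -6 3 4 12

Answer: -6 3 4 12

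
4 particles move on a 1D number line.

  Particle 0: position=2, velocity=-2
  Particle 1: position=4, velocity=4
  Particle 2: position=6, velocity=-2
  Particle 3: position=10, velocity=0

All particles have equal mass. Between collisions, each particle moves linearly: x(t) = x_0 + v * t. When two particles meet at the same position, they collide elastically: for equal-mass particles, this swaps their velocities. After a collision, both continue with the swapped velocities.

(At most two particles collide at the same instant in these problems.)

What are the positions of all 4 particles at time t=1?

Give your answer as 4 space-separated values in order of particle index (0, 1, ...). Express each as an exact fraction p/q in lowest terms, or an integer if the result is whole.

Collision at t=1/3: particles 1 and 2 swap velocities; positions: p0=4/3 p1=16/3 p2=16/3 p3=10; velocities now: v0=-2 v1=-2 v2=4 v3=0
Advance to t=1 (no further collisions before then); velocities: v0=-2 v1=-2 v2=4 v3=0; positions = 0 4 8 10

Answer: 0 4 8 10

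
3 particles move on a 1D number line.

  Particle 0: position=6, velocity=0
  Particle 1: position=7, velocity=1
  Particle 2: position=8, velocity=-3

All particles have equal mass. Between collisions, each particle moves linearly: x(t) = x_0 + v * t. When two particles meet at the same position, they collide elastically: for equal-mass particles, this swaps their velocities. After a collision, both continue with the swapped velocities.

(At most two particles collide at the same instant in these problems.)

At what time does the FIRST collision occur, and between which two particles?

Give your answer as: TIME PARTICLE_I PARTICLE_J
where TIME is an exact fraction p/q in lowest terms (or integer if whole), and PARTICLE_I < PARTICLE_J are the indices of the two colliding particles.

Pair (0,1): pos 6,7 vel 0,1 -> not approaching (rel speed -1 <= 0)
Pair (1,2): pos 7,8 vel 1,-3 -> gap=1, closing at 4/unit, collide at t=1/4
Earliest collision: t=1/4 between 1 and 2

Answer: 1/4 1 2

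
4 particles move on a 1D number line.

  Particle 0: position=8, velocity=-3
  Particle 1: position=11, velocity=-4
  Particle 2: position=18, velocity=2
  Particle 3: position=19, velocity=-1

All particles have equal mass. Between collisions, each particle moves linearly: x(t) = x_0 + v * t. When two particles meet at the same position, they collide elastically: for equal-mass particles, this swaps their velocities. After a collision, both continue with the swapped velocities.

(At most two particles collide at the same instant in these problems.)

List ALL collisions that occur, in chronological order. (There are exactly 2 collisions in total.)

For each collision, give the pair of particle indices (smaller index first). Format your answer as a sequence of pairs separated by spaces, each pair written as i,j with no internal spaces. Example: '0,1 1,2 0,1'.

Answer: 2,3 0,1

Derivation:
Collision at t=1/3: particles 2 and 3 swap velocities; positions: p0=7 p1=29/3 p2=56/3 p3=56/3; velocities now: v0=-3 v1=-4 v2=-1 v3=2
Collision at t=3: particles 0 and 1 swap velocities; positions: p0=-1 p1=-1 p2=16 p3=24; velocities now: v0=-4 v1=-3 v2=-1 v3=2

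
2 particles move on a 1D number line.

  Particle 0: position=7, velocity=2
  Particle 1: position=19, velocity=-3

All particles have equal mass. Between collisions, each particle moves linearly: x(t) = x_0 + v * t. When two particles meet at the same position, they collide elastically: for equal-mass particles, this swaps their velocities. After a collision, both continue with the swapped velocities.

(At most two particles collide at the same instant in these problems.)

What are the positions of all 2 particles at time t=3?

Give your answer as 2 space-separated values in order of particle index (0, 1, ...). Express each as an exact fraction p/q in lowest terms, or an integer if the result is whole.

Collision at t=12/5: particles 0 and 1 swap velocities; positions: p0=59/5 p1=59/5; velocities now: v0=-3 v1=2
Advance to t=3 (no further collisions before then); velocities: v0=-3 v1=2; positions = 10 13

Answer: 10 13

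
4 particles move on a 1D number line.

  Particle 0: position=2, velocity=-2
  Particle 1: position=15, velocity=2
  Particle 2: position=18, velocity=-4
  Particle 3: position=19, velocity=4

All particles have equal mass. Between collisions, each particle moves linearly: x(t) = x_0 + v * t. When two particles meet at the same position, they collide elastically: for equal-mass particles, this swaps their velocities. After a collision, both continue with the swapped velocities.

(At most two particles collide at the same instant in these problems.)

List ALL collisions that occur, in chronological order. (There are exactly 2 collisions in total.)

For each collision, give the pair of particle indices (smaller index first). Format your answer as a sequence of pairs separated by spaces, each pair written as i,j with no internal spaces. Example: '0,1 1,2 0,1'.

Collision at t=1/2: particles 1 and 2 swap velocities; positions: p0=1 p1=16 p2=16 p3=21; velocities now: v0=-2 v1=-4 v2=2 v3=4
Collision at t=8: particles 0 and 1 swap velocities; positions: p0=-14 p1=-14 p2=31 p3=51; velocities now: v0=-4 v1=-2 v2=2 v3=4

Answer: 1,2 0,1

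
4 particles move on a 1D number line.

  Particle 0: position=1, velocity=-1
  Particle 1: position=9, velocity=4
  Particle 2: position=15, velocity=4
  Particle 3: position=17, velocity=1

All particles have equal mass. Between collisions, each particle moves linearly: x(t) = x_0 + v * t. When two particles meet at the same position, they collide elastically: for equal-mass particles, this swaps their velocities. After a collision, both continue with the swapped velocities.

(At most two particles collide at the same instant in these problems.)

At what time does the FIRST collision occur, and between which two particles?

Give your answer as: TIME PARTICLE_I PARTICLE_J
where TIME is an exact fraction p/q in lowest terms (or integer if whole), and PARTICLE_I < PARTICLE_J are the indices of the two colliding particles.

Answer: 2/3 2 3

Derivation:
Pair (0,1): pos 1,9 vel -1,4 -> not approaching (rel speed -5 <= 0)
Pair (1,2): pos 9,15 vel 4,4 -> not approaching (rel speed 0 <= 0)
Pair (2,3): pos 15,17 vel 4,1 -> gap=2, closing at 3/unit, collide at t=2/3
Earliest collision: t=2/3 between 2 and 3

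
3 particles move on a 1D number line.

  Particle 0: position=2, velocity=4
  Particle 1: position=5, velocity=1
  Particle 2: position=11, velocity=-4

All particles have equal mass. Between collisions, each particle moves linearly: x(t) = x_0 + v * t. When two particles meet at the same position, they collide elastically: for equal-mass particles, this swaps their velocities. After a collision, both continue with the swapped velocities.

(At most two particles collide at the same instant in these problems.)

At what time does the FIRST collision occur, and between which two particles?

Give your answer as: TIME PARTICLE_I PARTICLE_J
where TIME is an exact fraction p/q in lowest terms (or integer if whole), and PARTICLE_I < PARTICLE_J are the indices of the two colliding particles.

Pair (0,1): pos 2,5 vel 4,1 -> gap=3, closing at 3/unit, collide at t=1
Pair (1,2): pos 5,11 vel 1,-4 -> gap=6, closing at 5/unit, collide at t=6/5
Earliest collision: t=1 between 0 and 1

Answer: 1 0 1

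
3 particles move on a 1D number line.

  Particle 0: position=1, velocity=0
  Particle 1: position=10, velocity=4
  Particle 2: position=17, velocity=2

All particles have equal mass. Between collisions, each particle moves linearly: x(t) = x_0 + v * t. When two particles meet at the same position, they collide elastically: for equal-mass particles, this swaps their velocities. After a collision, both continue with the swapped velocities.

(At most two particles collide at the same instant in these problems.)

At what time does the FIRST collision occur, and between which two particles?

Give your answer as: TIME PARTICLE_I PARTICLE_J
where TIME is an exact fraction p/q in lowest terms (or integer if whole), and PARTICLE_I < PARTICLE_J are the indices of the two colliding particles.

Answer: 7/2 1 2

Derivation:
Pair (0,1): pos 1,10 vel 0,4 -> not approaching (rel speed -4 <= 0)
Pair (1,2): pos 10,17 vel 4,2 -> gap=7, closing at 2/unit, collide at t=7/2
Earliest collision: t=7/2 between 1 and 2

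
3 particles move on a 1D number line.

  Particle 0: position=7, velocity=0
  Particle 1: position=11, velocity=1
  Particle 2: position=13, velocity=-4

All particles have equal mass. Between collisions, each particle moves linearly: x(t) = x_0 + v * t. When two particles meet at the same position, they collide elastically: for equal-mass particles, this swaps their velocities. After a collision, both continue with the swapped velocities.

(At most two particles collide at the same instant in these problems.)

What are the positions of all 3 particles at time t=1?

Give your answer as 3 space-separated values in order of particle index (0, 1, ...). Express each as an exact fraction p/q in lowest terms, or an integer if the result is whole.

Answer: 7 9 12

Derivation:
Collision at t=2/5: particles 1 and 2 swap velocities; positions: p0=7 p1=57/5 p2=57/5; velocities now: v0=0 v1=-4 v2=1
Advance to t=1 (no further collisions before then); velocities: v0=0 v1=-4 v2=1; positions = 7 9 12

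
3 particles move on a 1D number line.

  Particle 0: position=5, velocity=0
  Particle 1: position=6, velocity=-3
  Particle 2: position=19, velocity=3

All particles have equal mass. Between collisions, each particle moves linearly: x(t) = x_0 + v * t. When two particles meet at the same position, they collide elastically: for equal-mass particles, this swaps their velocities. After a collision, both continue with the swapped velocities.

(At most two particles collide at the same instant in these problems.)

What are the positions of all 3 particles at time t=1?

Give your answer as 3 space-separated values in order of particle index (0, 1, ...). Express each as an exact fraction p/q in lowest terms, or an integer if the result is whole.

Collision at t=1/3: particles 0 and 1 swap velocities; positions: p0=5 p1=5 p2=20; velocities now: v0=-3 v1=0 v2=3
Advance to t=1 (no further collisions before then); velocities: v0=-3 v1=0 v2=3; positions = 3 5 22

Answer: 3 5 22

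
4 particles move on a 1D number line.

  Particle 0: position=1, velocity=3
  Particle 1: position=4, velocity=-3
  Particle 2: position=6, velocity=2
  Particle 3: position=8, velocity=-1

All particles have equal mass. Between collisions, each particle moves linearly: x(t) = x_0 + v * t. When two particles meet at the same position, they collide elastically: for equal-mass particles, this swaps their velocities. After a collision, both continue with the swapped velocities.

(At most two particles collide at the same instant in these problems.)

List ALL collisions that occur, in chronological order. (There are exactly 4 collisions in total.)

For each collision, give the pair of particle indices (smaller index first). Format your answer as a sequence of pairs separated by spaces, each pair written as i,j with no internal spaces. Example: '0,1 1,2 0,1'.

Answer: 0,1 2,3 1,2 2,3

Derivation:
Collision at t=1/2: particles 0 and 1 swap velocities; positions: p0=5/2 p1=5/2 p2=7 p3=15/2; velocities now: v0=-3 v1=3 v2=2 v3=-1
Collision at t=2/3: particles 2 and 3 swap velocities; positions: p0=2 p1=3 p2=22/3 p3=22/3; velocities now: v0=-3 v1=3 v2=-1 v3=2
Collision at t=7/4: particles 1 and 2 swap velocities; positions: p0=-5/4 p1=25/4 p2=25/4 p3=19/2; velocities now: v0=-3 v1=-1 v2=3 v3=2
Collision at t=5: particles 2 and 3 swap velocities; positions: p0=-11 p1=3 p2=16 p3=16; velocities now: v0=-3 v1=-1 v2=2 v3=3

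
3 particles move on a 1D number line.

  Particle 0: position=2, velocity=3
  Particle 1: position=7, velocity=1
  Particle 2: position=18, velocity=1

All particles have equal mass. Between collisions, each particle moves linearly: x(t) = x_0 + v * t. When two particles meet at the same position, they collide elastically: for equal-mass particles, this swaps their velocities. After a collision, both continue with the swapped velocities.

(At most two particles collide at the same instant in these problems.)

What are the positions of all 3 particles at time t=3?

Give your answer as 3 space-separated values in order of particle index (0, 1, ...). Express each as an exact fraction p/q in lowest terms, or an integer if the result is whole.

Answer: 10 11 21

Derivation:
Collision at t=5/2: particles 0 and 1 swap velocities; positions: p0=19/2 p1=19/2 p2=41/2; velocities now: v0=1 v1=3 v2=1
Advance to t=3 (no further collisions before then); velocities: v0=1 v1=3 v2=1; positions = 10 11 21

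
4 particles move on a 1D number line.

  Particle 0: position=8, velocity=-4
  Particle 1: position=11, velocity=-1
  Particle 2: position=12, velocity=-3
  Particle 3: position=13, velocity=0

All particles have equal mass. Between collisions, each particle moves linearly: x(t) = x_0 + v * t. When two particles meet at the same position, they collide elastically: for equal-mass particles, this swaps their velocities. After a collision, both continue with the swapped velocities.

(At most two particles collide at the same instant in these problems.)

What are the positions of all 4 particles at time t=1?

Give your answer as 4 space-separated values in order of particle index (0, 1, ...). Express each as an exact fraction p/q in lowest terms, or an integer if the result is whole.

Answer: 4 9 10 13

Derivation:
Collision at t=1/2: particles 1 and 2 swap velocities; positions: p0=6 p1=21/2 p2=21/2 p3=13; velocities now: v0=-4 v1=-3 v2=-1 v3=0
Advance to t=1 (no further collisions before then); velocities: v0=-4 v1=-3 v2=-1 v3=0; positions = 4 9 10 13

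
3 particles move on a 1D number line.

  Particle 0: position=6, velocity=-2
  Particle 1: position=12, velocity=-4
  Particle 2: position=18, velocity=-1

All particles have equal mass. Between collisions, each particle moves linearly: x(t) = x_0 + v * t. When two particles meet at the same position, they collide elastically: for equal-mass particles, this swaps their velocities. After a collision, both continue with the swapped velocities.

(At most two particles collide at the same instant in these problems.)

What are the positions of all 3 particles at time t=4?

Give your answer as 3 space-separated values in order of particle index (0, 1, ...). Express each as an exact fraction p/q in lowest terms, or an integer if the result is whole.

Answer: -4 -2 14

Derivation:
Collision at t=3: particles 0 and 1 swap velocities; positions: p0=0 p1=0 p2=15; velocities now: v0=-4 v1=-2 v2=-1
Advance to t=4 (no further collisions before then); velocities: v0=-4 v1=-2 v2=-1; positions = -4 -2 14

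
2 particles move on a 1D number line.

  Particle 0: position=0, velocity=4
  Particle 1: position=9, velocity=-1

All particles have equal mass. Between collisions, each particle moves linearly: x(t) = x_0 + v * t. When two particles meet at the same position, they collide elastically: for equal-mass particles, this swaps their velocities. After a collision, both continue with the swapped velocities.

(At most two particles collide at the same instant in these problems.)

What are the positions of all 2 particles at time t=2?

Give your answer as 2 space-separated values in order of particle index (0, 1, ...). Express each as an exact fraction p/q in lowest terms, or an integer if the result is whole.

Answer: 7 8

Derivation:
Collision at t=9/5: particles 0 and 1 swap velocities; positions: p0=36/5 p1=36/5; velocities now: v0=-1 v1=4
Advance to t=2 (no further collisions before then); velocities: v0=-1 v1=4; positions = 7 8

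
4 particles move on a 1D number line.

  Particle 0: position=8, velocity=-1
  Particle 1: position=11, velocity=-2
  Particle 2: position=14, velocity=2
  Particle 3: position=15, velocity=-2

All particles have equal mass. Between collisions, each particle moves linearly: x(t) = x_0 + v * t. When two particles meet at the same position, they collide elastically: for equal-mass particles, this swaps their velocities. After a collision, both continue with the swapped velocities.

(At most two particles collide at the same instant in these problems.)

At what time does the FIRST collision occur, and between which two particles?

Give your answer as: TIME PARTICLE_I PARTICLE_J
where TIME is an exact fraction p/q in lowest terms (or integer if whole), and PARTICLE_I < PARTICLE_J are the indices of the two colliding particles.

Answer: 1/4 2 3

Derivation:
Pair (0,1): pos 8,11 vel -1,-2 -> gap=3, closing at 1/unit, collide at t=3
Pair (1,2): pos 11,14 vel -2,2 -> not approaching (rel speed -4 <= 0)
Pair (2,3): pos 14,15 vel 2,-2 -> gap=1, closing at 4/unit, collide at t=1/4
Earliest collision: t=1/4 between 2 and 3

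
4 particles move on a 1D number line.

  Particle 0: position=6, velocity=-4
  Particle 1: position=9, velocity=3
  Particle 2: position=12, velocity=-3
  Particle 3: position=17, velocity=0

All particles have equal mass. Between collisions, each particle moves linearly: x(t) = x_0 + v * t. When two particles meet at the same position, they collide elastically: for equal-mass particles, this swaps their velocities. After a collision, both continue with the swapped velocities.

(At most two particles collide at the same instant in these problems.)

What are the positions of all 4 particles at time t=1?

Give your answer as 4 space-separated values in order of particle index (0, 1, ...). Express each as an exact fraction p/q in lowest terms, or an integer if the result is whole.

Answer: 2 9 12 17

Derivation:
Collision at t=1/2: particles 1 and 2 swap velocities; positions: p0=4 p1=21/2 p2=21/2 p3=17; velocities now: v0=-4 v1=-3 v2=3 v3=0
Advance to t=1 (no further collisions before then); velocities: v0=-4 v1=-3 v2=3 v3=0; positions = 2 9 12 17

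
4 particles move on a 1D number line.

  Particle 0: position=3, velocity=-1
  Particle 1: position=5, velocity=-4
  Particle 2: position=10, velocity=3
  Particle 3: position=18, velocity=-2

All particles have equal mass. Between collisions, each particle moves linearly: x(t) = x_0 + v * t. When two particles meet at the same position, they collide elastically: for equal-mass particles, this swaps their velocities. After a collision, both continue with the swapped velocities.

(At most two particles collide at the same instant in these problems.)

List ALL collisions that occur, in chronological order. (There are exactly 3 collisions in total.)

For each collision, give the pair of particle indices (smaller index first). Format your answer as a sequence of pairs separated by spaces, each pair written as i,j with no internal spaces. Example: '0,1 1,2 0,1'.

Answer: 0,1 2,3 1,2

Derivation:
Collision at t=2/3: particles 0 and 1 swap velocities; positions: p0=7/3 p1=7/3 p2=12 p3=50/3; velocities now: v0=-4 v1=-1 v2=3 v3=-2
Collision at t=8/5: particles 2 and 3 swap velocities; positions: p0=-7/5 p1=7/5 p2=74/5 p3=74/5; velocities now: v0=-4 v1=-1 v2=-2 v3=3
Collision at t=15: particles 1 and 2 swap velocities; positions: p0=-55 p1=-12 p2=-12 p3=55; velocities now: v0=-4 v1=-2 v2=-1 v3=3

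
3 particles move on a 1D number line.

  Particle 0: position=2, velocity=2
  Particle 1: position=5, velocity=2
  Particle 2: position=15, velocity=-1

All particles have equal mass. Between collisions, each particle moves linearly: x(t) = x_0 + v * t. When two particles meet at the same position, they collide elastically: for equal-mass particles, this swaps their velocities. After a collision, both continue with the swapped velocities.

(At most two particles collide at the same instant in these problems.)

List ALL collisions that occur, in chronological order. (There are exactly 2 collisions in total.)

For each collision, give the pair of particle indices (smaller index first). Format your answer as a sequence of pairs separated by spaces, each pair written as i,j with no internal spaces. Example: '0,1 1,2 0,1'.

Answer: 1,2 0,1

Derivation:
Collision at t=10/3: particles 1 and 2 swap velocities; positions: p0=26/3 p1=35/3 p2=35/3; velocities now: v0=2 v1=-1 v2=2
Collision at t=13/3: particles 0 and 1 swap velocities; positions: p0=32/3 p1=32/3 p2=41/3; velocities now: v0=-1 v1=2 v2=2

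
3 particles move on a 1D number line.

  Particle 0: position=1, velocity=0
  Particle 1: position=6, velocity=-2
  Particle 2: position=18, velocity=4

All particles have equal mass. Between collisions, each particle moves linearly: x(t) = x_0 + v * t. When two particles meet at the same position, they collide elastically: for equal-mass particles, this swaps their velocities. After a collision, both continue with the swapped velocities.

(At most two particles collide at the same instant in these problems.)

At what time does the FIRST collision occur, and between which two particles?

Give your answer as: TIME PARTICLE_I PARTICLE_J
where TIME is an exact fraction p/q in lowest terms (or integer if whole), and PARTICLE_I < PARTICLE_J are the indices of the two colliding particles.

Answer: 5/2 0 1

Derivation:
Pair (0,1): pos 1,6 vel 0,-2 -> gap=5, closing at 2/unit, collide at t=5/2
Pair (1,2): pos 6,18 vel -2,4 -> not approaching (rel speed -6 <= 0)
Earliest collision: t=5/2 between 0 and 1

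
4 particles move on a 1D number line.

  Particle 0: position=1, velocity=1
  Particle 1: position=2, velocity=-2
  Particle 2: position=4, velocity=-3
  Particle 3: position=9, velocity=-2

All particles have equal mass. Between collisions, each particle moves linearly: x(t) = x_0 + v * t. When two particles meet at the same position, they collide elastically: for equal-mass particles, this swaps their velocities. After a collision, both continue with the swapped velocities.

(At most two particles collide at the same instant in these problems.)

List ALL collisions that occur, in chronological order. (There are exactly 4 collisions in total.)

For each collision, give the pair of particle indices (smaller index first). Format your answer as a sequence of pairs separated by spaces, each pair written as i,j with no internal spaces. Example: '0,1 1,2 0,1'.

Collision at t=1/3: particles 0 and 1 swap velocities; positions: p0=4/3 p1=4/3 p2=3 p3=25/3; velocities now: v0=-2 v1=1 v2=-3 v3=-2
Collision at t=3/4: particles 1 and 2 swap velocities; positions: p0=1/2 p1=7/4 p2=7/4 p3=15/2; velocities now: v0=-2 v1=-3 v2=1 v3=-2
Collision at t=2: particles 0 and 1 swap velocities; positions: p0=-2 p1=-2 p2=3 p3=5; velocities now: v0=-3 v1=-2 v2=1 v3=-2
Collision at t=8/3: particles 2 and 3 swap velocities; positions: p0=-4 p1=-10/3 p2=11/3 p3=11/3; velocities now: v0=-3 v1=-2 v2=-2 v3=1

Answer: 0,1 1,2 0,1 2,3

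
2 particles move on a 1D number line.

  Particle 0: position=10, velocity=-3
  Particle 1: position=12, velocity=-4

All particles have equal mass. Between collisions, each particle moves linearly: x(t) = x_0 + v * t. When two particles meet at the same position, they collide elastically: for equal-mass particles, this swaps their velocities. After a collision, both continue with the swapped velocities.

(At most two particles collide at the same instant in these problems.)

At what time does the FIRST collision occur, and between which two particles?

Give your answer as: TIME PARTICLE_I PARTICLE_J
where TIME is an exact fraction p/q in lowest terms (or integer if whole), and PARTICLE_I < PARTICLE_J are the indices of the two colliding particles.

Pair (0,1): pos 10,12 vel -3,-4 -> gap=2, closing at 1/unit, collide at t=2
Earliest collision: t=2 between 0 and 1

Answer: 2 0 1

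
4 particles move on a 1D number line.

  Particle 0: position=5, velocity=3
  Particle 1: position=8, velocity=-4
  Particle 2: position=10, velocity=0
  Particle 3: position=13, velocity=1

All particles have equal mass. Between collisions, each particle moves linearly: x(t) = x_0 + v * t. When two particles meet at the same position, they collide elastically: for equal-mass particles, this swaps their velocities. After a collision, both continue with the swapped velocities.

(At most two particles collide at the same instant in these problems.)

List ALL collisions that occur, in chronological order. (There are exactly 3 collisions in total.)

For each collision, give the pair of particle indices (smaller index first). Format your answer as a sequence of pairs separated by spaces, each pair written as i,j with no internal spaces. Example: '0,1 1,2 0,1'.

Answer: 0,1 1,2 2,3

Derivation:
Collision at t=3/7: particles 0 and 1 swap velocities; positions: p0=44/7 p1=44/7 p2=10 p3=94/7; velocities now: v0=-4 v1=3 v2=0 v3=1
Collision at t=5/3: particles 1 and 2 swap velocities; positions: p0=4/3 p1=10 p2=10 p3=44/3; velocities now: v0=-4 v1=0 v2=3 v3=1
Collision at t=4: particles 2 and 3 swap velocities; positions: p0=-8 p1=10 p2=17 p3=17; velocities now: v0=-4 v1=0 v2=1 v3=3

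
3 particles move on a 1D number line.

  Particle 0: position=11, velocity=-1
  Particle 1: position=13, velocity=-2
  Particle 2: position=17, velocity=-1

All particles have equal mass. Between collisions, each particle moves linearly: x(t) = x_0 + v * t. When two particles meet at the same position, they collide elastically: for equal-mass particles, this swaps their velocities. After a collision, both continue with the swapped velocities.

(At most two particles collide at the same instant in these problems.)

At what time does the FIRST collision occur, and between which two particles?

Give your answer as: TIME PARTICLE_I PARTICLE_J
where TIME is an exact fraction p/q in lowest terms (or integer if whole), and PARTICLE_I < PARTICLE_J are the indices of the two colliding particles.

Answer: 2 0 1

Derivation:
Pair (0,1): pos 11,13 vel -1,-2 -> gap=2, closing at 1/unit, collide at t=2
Pair (1,2): pos 13,17 vel -2,-1 -> not approaching (rel speed -1 <= 0)
Earliest collision: t=2 between 0 and 1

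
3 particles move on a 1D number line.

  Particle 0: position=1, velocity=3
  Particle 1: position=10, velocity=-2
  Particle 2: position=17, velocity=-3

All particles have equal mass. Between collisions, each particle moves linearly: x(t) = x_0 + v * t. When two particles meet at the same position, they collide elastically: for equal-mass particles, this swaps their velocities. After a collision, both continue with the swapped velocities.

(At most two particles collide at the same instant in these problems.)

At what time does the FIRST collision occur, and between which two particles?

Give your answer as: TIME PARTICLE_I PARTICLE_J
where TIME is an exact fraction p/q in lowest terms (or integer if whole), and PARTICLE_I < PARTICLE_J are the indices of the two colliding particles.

Answer: 9/5 0 1

Derivation:
Pair (0,1): pos 1,10 vel 3,-2 -> gap=9, closing at 5/unit, collide at t=9/5
Pair (1,2): pos 10,17 vel -2,-3 -> gap=7, closing at 1/unit, collide at t=7
Earliest collision: t=9/5 between 0 and 1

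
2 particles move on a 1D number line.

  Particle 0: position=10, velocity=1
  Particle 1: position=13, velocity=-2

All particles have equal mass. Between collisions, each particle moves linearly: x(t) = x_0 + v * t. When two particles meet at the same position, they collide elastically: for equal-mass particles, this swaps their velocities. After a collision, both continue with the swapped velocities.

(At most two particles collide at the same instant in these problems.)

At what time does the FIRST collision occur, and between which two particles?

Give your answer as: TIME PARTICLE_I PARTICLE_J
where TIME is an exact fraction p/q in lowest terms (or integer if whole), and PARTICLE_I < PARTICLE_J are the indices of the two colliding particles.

Pair (0,1): pos 10,13 vel 1,-2 -> gap=3, closing at 3/unit, collide at t=1
Earliest collision: t=1 between 0 and 1

Answer: 1 0 1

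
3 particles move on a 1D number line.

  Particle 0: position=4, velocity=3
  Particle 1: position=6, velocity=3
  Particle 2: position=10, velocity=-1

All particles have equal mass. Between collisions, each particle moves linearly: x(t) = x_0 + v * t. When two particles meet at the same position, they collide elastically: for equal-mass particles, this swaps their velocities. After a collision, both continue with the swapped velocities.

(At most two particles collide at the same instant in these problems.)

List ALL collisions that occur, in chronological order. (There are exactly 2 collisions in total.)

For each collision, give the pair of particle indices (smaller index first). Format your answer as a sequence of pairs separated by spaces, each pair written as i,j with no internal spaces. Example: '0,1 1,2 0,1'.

Answer: 1,2 0,1

Derivation:
Collision at t=1: particles 1 and 2 swap velocities; positions: p0=7 p1=9 p2=9; velocities now: v0=3 v1=-1 v2=3
Collision at t=3/2: particles 0 and 1 swap velocities; positions: p0=17/2 p1=17/2 p2=21/2; velocities now: v0=-1 v1=3 v2=3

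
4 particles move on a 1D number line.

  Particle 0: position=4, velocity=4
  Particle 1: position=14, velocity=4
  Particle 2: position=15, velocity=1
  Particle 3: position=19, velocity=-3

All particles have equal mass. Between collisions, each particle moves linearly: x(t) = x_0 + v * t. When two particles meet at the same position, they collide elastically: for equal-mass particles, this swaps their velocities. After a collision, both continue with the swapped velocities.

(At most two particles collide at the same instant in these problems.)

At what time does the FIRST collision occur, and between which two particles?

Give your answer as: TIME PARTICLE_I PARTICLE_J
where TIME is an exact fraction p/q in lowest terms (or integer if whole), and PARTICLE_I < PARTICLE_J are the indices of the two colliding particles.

Answer: 1/3 1 2

Derivation:
Pair (0,1): pos 4,14 vel 4,4 -> not approaching (rel speed 0 <= 0)
Pair (1,2): pos 14,15 vel 4,1 -> gap=1, closing at 3/unit, collide at t=1/3
Pair (2,3): pos 15,19 vel 1,-3 -> gap=4, closing at 4/unit, collide at t=1
Earliest collision: t=1/3 between 1 and 2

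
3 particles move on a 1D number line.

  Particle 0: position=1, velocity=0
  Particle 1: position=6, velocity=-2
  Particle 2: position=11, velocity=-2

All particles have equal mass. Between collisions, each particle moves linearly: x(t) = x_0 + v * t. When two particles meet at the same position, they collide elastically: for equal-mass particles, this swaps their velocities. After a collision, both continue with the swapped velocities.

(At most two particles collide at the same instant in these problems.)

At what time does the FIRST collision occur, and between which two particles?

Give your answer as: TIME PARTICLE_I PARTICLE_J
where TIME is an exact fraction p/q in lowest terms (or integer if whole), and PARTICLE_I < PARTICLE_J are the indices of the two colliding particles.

Answer: 5/2 0 1

Derivation:
Pair (0,1): pos 1,6 vel 0,-2 -> gap=5, closing at 2/unit, collide at t=5/2
Pair (1,2): pos 6,11 vel -2,-2 -> not approaching (rel speed 0 <= 0)
Earliest collision: t=5/2 between 0 and 1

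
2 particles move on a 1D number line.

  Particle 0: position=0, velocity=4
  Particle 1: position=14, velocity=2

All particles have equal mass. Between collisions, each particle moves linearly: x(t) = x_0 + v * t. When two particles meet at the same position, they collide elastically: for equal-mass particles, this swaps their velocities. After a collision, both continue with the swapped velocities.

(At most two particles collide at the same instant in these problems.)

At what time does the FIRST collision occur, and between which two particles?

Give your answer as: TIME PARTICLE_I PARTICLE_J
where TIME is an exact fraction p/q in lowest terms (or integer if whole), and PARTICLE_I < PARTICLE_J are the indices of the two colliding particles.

Answer: 7 0 1

Derivation:
Pair (0,1): pos 0,14 vel 4,2 -> gap=14, closing at 2/unit, collide at t=7
Earliest collision: t=7 between 0 and 1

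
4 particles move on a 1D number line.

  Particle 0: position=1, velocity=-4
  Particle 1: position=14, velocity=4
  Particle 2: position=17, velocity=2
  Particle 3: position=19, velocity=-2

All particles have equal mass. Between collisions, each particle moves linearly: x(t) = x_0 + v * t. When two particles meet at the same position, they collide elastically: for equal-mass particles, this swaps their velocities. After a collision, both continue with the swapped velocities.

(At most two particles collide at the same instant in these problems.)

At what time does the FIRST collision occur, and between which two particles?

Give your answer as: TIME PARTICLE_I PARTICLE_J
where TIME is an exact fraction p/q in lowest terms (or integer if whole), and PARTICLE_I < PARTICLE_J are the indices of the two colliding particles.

Answer: 1/2 2 3

Derivation:
Pair (0,1): pos 1,14 vel -4,4 -> not approaching (rel speed -8 <= 0)
Pair (1,2): pos 14,17 vel 4,2 -> gap=3, closing at 2/unit, collide at t=3/2
Pair (2,3): pos 17,19 vel 2,-2 -> gap=2, closing at 4/unit, collide at t=1/2
Earliest collision: t=1/2 between 2 and 3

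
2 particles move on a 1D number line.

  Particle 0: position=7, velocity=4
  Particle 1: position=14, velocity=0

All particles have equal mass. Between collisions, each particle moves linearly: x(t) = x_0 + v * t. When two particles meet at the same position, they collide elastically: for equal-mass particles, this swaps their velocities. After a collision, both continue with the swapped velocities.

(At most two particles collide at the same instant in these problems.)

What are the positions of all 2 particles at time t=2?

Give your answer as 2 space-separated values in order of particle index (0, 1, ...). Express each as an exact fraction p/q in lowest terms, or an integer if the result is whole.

Collision at t=7/4: particles 0 and 1 swap velocities; positions: p0=14 p1=14; velocities now: v0=0 v1=4
Advance to t=2 (no further collisions before then); velocities: v0=0 v1=4; positions = 14 15

Answer: 14 15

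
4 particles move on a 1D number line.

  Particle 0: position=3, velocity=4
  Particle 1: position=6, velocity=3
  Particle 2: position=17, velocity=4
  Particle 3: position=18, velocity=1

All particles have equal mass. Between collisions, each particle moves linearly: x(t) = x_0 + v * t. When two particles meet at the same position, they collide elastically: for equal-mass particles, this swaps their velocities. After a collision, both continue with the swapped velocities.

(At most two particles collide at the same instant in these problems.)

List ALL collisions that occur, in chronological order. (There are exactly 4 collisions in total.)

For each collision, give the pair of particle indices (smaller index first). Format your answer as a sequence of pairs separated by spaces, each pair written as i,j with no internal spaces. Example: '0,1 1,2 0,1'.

Collision at t=1/3: particles 2 and 3 swap velocities; positions: p0=13/3 p1=7 p2=55/3 p3=55/3; velocities now: v0=4 v1=3 v2=1 v3=4
Collision at t=3: particles 0 and 1 swap velocities; positions: p0=15 p1=15 p2=21 p3=29; velocities now: v0=3 v1=4 v2=1 v3=4
Collision at t=5: particles 1 and 2 swap velocities; positions: p0=21 p1=23 p2=23 p3=37; velocities now: v0=3 v1=1 v2=4 v3=4
Collision at t=6: particles 0 and 1 swap velocities; positions: p0=24 p1=24 p2=27 p3=41; velocities now: v0=1 v1=3 v2=4 v3=4

Answer: 2,3 0,1 1,2 0,1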